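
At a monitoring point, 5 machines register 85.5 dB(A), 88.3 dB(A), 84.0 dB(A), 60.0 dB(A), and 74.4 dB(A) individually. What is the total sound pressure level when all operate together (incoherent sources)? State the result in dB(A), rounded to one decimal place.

For uncorrelated sources the intensities add, so convert each level to linear form, sum, and take 10·log₁₀ of the total.
Σ 10^(L/10) = 10^(85.5/10) + 10^(88.3/10) + 10^(84.0/10) + 10^(60.0/10) + 10^(74.4/10) = 1.311e+09.
L_total = 10·log₁₀(1.311e+09) = 91.17 dB(A).

91.2 dB(A)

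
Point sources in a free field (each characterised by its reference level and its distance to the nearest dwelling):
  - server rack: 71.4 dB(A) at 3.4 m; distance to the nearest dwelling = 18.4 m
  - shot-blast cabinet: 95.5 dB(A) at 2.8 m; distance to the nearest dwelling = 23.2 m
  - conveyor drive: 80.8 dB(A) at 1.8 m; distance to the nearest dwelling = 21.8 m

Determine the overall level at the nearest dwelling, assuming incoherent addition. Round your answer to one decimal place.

Apply inverse-square spreading to bring every level to the receiver, then sum 10^(L/10).
server rack: 71.4 − 20·log₁₀(18.4/3.4) = 71.4 − 14.67 = 56.73 dB(A).
shot-blast cabinet: 95.5 − 20·log₁₀(23.2/2.8) = 95.5 − 18.37 = 77.13 dB(A).
conveyor drive: 80.8 − 20·log₁₀(21.8/1.8) = 80.8 − 21.66 = 59.14 dB(A).
Σ 10^(L/10) = 5.297e+07 → L_total = 10·log₁₀(5.297e+07) = 77.24 dB(A).

77.2 dB(A)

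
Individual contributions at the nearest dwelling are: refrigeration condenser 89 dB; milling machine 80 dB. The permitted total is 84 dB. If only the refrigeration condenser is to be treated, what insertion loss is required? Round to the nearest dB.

Fixed contribution from the other source: Σ 10^(L/10) = 10^(80/10) = 1.000e+08 (80.00 dB).
To meet 84 dB overall, the treated refrigeration condenser may contribute at most 10^(84/10) − 1.000e+08 = 1.512e+08, i.e. 81.80 dB.
So the refrigeration condenser must be reduced from 89 to 81.80 dB: IL = 7.20 dB.

7 dB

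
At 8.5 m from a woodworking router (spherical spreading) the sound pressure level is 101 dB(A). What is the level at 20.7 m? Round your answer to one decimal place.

Spherical spreading from a point source gives a 20·log₁₀(r₂/r₁) drop.
L₂ = 101 − 20·log₁₀(20.7/8.5) = 101 − 7.731 = 93.27 dB(A).

93.3 dB(A)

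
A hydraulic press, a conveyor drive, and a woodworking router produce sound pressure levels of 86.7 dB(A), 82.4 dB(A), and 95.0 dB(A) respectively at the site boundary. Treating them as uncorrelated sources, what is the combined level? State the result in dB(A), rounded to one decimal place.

95.8 dB(A)

For uncorrelated sources the intensities add, so convert each level to linear form, sum, and take 10·log₁₀ of the total.
Σ 10^(L/10) = 10^(86.7/10) + 10^(82.4/10) + 10^(95.0/10) = 3.804e+09.
L_total = 10·log₁₀(3.804e+09) = 95.80 dB(A).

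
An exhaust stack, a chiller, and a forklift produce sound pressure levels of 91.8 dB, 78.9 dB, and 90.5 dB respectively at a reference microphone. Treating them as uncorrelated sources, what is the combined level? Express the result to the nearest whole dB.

For uncorrelated sources the intensities add, so convert each level to linear form, sum, and take 10·log₁₀ of the total.
Σ 10^(L/10) = 10^(91.8/10) + 10^(78.9/10) + 10^(90.5/10) = 2.713e+09.
L_total = 10·log₁₀(2.713e+09) = 94.33 dB.

94 dB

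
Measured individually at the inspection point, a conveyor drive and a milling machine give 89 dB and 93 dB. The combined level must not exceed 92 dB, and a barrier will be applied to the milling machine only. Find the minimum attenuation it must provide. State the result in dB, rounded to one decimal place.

4.0 dB

Everything except the milling machine sums to 10^(89/10) = 7.943e+08 in linear terms, 89.00 dB.
To meet 92 dB overall, the treated milling machine may contribute at most 10^(92/10) − 7.943e+08 = 7.906e+08, i.e. 88.98 dB.
So the milling machine must be reduced from 93 to 88.98 dB: IL = 4.02 dB.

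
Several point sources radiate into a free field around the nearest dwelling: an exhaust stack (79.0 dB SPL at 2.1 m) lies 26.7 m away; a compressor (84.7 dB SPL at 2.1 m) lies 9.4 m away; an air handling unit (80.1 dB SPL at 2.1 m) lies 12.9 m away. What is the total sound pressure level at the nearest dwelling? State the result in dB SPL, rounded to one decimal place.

72.5 dB SPL

First find each source's level at the receiver (point-source: −20·log₁₀(r/r_ref)), then combine on an intensity basis.
exhaust stack: 79.0 − 20·log₁₀(26.7/2.1) = 79.0 − 22.09 = 56.91 dB SPL.
compressor: 84.7 − 20·log₁₀(9.4/2.1) = 84.7 − 13.02 = 71.68 dB SPL.
air handling unit: 80.1 − 20·log₁₀(12.9/2.1) = 80.1 − 15.77 = 64.33 dB SPL.
Σ 10^(L/10) = 1.793e+07 → L_total = 10·log₁₀(1.793e+07) = 72.54 dB SPL.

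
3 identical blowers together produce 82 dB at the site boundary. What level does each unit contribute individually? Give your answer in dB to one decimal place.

For N identical incoherent sources L_total = L₁ + 10·log₁₀ N, so L₁ = 82 − 10·log₁₀(3) = 82 − 4.771.

77.2 dB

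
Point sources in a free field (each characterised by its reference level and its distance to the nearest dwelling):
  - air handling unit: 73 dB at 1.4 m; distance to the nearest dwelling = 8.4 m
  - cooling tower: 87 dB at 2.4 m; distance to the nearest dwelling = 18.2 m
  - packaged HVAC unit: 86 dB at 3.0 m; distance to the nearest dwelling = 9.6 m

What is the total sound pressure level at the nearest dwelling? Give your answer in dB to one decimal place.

Apply inverse-square spreading to bring every level to the receiver, then sum 10^(L/10).
air handling unit: 73 − 20·log₁₀(8.4/1.4) = 73 − 15.56 = 57.44 dB.
cooling tower: 87 − 20·log₁₀(18.2/2.4) = 87 − 17.60 = 69.40 dB.
packaged HVAC unit: 86 − 20·log₁₀(9.6/3.0) = 86 − 10.10 = 75.90 dB.
Σ 10^(L/10) = 4.815e+07 → L_total = 10·log₁₀(4.815e+07) = 76.83 dB.

76.8 dB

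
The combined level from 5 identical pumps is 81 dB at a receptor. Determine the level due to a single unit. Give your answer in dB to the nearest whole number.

74 dB

For N identical incoherent sources L_total = L₁ + 10·log₁₀ N, so L₁ = 81 − 10·log₁₀(5) = 81 − 6.990.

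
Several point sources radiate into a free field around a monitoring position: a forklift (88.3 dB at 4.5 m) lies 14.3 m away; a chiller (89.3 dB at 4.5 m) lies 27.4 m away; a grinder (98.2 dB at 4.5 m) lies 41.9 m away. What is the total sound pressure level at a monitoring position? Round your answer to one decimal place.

82.2 dB

Apply inverse-square spreading to bring every level to the receiver, then sum 10^(L/10).
forklift: 88.3 − 20·log₁₀(14.3/4.5) = 88.3 − 10.04 = 78.26 dB.
chiller: 89.3 − 20·log₁₀(27.4/4.5) = 89.3 − 15.69 = 73.61 dB.
grinder: 98.2 − 20·log₁₀(41.9/4.5) = 98.2 − 19.38 = 78.82 dB.
Σ 10^(L/10) = 1.661e+08 → L_total = 10·log₁₀(1.661e+08) = 82.20 dB.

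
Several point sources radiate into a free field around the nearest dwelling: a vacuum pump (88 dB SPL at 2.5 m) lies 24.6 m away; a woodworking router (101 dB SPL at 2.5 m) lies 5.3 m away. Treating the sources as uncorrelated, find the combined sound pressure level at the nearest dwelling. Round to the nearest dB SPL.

Propagate each source to the receiver with L = L_ref − 20·log₁₀(r/r_ref), then add intensities.
vacuum pump: 88 − 20·log₁₀(24.6/2.5) = 88 − 19.86 = 68.14 dB SPL.
woodworking router: 101 − 20·log₁₀(5.3/2.5) = 101 − 6.53 = 94.47 dB SPL.
Σ 10^(L/10) = 2.808e+09 → L_total = 10·log₁₀(2.808e+09) = 94.48 dB SPL.

94 dB SPL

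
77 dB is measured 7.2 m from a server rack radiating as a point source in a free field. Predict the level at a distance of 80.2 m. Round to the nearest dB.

56 dB

For a point source, L₂ = L₁ − 20·log₁₀(r₂/r₁).
L₂ = 77 − 20·log₁₀(80.2/7.2) = 77 − 20.937 = 56.06 dB.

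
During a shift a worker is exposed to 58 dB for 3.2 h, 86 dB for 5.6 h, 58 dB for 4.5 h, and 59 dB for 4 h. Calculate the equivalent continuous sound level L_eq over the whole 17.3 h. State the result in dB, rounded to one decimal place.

81.1 dB

Weight each interval's intensity by its duration and average over T = 17.3 h:
Σ tᵢ·10^(Lᵢ/10) = 3.2·10^(58/10) + 5.6·10^(86/10) + 4.5·10^(58/10) + 4·10^(59/10) = 2.237e+09.
L_eq = 10·log₁₀(2.237e+09/17.3) = 81.12 dB.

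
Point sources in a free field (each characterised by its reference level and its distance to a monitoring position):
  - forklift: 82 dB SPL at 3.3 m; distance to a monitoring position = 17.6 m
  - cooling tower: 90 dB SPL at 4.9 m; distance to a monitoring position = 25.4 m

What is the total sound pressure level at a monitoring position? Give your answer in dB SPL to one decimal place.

First find each source's level at the receiver (point-source: −20·log₁₀(r/r_ref)), then combine on an intensity basis.
forklift: 82 − 20·log₁₀(17.6/3.3) = 82 − 14.54 = 67.46 dB SPL.
cooling tower: 90 − 20·log₁₀(25.4/4.9) = 90 − 14.29 = 75.71 dB SPL.
Σ 10^(L/10) = 4.279e+07 → L_total = 10·log₁₀(4.279e+07) = 76.31 dB SPL.

76.3 dB SPL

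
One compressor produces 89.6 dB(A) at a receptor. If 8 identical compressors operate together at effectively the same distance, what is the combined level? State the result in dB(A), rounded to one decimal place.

98.6 dB(A)

N identical incoherent sources raise the level by 10·log₁₀ N.
L_total = 89.6 + 10·log₁₀(8) = 89.6 + 9.031 = 98.63 dB(A).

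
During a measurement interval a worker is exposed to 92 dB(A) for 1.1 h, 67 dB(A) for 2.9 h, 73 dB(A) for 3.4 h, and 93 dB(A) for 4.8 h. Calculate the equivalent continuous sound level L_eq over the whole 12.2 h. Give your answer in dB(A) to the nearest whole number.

The energy average is taken in the linear domain: L_eq = 10·log₁₀[(Σ tᵢ·10^(Lᵢ/10))/T], T = 12.2 h.
Σ tᵢ·10^(Lᵢ/10) = 1.1·10^(92/10) + 2.9·10^(67/10) + 3.4·10^(73/10) + 4.8·10^(93/10) = 1.140e+10.
L_eq = 10·log₁₀(1.140e+10/12.2) = 89.71 dB(A).

90 dB(A)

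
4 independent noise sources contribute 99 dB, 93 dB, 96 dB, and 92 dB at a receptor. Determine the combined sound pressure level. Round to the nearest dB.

Incoherent sources combine by intensity addition: L_total = 10·log₁₀(Σ 10^(L_i/10)).
Σ 10^(L/10) = 10^(99/10) + 10^(93/10) + 10^(96/10) + 10^(92/10) = 1.550e+10.
L_total = 10·log₁₀(1.550e+10) = 101.90 dB.

102 dB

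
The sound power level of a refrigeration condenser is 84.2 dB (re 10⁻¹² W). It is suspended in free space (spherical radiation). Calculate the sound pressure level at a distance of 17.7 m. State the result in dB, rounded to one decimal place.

Free-field spherical radiation: L_p = L_w − 10·log₁₀(4π·r²), r = 17.7 m.
4π·r² = 3937 m², 10·log₁₀ of that is 35.952 dB.
L_p = 84.2 − 35.952 = 48.25 dB.

48.2 dB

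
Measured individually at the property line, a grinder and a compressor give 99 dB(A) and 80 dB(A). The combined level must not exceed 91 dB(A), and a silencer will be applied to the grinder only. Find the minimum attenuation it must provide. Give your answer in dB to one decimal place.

8.4 dB

Fixed contribution from the other source: Σ 10^(L/10) = 10^(80/10) = 1.000e+08 (80.00 dB(A)).
To meet 91 dB(A) overall, the treated grinder may contribute at most 10^(91/10) − 1.000e+08 = 1.159e+09, i.e. 90.64 dB(A).
So the grinder must be reduced from 99 to 90.64 dB(A): IL = 8.36 dB.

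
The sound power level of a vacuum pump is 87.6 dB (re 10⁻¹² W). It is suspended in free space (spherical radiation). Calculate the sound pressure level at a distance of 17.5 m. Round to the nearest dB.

The power spreads over a sphere of area 4π·r², so L_p = L_w − 10·log₁₀(4π·r²).
4π·r² = 3848 m², 10·log₁₀ of that is 35.853 dB.
L_p = 87.6 − 35.853 = 51.75 dB.

52 dB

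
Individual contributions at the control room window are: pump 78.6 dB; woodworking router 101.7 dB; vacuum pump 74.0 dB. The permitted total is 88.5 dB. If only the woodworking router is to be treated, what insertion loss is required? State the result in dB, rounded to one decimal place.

Everything except the woodworking router sums to 10^(78.6/10) + 10^(74.0/10) = 9.756e+07 in linear terms, 79.89 dB.
To meet 88.5 dB overall, the treated woodworking router may contribute at most 10^(88.5/10) − 9.756e+07 = 6.104e+08, i.e. 87.86 dB.
So the woodworking router must be reduced from 101.7 to 87.86 dB: IL = 13.84 dB.

13.8 dB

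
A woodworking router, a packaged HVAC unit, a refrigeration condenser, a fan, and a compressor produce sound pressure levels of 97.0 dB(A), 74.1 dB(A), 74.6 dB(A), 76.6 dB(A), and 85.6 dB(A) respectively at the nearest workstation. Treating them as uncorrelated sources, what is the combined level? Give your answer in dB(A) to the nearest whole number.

Incoherent sources combine by intensity addition: L_total = 10·log₁₀(Σ 10^(L_i/10)).
Σ 10^(L/10) = 10^(97.0/10) + 10^(74.1/10) + 10^(74.6/10) + 10^(76.6/10) + 10^(85.6/10) = 5.475e+09.
L_total = 10·log₁₀(5.475e+09) = 97.38 dB(A).

97 dB(A)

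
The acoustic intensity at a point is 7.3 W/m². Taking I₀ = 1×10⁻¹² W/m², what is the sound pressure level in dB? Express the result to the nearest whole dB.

129 dB

L = 10·log₁₀(I/I₀) = 10·log₁₀(7.3/10⁻¹²) = 10·log₁₀(7.3×10^12).
L = 10·(0.8633 + 12) = 128.63 dB.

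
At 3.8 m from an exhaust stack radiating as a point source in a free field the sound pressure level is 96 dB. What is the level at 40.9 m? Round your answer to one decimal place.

Point-source attenuation: ΔL = 20·log₁₀(r₂/r₁) = 20·log₁₀(40.9/3.8) = 20.639 dB.
L₂ = 96 − 20·log₁₀(40.9/3.8) = 96 − 20.639 = 75.36 dB.

75.4 dB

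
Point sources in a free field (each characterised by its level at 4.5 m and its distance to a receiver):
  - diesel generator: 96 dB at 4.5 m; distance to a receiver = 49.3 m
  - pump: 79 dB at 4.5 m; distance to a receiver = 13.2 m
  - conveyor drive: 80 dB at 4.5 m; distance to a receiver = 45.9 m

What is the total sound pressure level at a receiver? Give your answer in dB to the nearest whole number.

First find each source's level at the receiver (point-source: −20·log₁₀(r/r_ref)), then combine on an intensity basis.
diesel generator: 96 − 20·log₁₀(49.3/4.5) = 96 − 20.79 = 75.21 dB.
pump: 79 − 20·log₁₀(13.2/4.5) = 79 − 9.35 = 69.65 dB.
conveyor drive: 80 − 20·log₁₀(45.9/4.5) = 80 − 20.17 = 59.83 dB.
Σ 10^(L/10) = 4.336e+07 → L_total = 10·log₁₀(4.336e+07) = 76.37 dB.

76 dB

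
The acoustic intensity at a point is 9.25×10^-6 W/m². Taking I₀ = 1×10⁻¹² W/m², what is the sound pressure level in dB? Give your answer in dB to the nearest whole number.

70 dB

L = 10·log₁₀(I/I₀) = 10·log₁₀(9.25×10^-6/10⁻¹²) = 10·log₁₀(9.25×10^6).
L = 10·(0.9661 + 6) = 69.66 dB.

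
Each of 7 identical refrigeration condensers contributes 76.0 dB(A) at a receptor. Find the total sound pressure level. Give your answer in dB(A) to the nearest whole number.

N identical incoherent sources raise the level by 10·log₁₀ N.
L_total = 76.0 + 10·log₁₀(7) = 76.0 + 8.451 = 84.45 dB(A).

84 dB(A)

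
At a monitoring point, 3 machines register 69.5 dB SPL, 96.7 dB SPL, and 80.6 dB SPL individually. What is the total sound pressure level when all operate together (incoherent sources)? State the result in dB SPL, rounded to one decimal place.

Incoherent sources combine by intensity addition: L_total = 10·log₁₀(Σ 10^(L_i/10)).
Σ 10^(L/10) = 10^(69.5/10) + 10^(96.7/10) + 10^(80.6/10) = 4.801e+09.
L_total = 10·log₁₀(4.801e+09) = 96.81 dB SPL.

96.8 dB SPL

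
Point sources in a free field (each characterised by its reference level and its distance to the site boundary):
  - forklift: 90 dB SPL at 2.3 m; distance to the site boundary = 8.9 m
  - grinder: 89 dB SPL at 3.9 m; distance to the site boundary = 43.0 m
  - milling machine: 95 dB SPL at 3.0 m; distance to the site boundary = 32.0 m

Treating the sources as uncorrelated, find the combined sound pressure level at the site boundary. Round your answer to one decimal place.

First find each source's level at the receiver (point-source: −20·log₁₀(r/r_ref)), then combine on an intensity basis.
forklift: 90 − 20·log₁₀(8.9/2.3) = 90 − 11.75 = 78.25 dB SPL.
grinder: 89 − 20·log₁₀(43.0/3.9) = 89 − 20.85 = 68.15 dB SPL.
milling machine: 95 − 20·log₁₀(32.0/3.0) = 95 − 20.56 = 74.44 dB SPL.
Σ 10^(L/10) = 1.011e+08 → L_total = 10·log₁₀(1.011e+08) = 80.05 dB SPL.

80.0 dB SPL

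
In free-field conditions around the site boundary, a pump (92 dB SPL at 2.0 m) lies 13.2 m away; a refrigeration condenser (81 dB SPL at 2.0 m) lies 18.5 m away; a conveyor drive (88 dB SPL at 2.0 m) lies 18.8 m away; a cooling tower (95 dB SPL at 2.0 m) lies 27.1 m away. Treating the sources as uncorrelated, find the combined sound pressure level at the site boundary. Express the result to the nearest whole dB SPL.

78 dB SPL

First find each source's level at the receiver (point-source: −20·log₁₀(r/r_ref)), then combine on an intensity basis.
pump: 92 − 20·log₁₀(13.2/2.0) = 92 − 16.39 = 75.61 dB SPL.
refrigeration condenser: 81 − 20·log₁₀(18.5/2.0) = 81 − 19.32 = 61.68 dB SPL.
conveyor drive: 88 − 20·log₁₀(18.8/2.0) = 88 − 19.46 = 68.54 dB SPL.
cooling tower: 95 − 20·log₁₀(27.1/2.0) = 95 − 22.64 = 72.36 dB SPL.
Σ 10^(L/10) = 6.222e+07 → L_total = 10·log₁₀(6.222e+07) = 77.94 dB SPL.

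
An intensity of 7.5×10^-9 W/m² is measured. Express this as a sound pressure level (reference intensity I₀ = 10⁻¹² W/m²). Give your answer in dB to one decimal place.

38.8 dB

Dividing by I₀ shifts the exponent by 12: I/I₀ = 7.5×10^3.
L = 10·(0.8751 + 3) = 38.75 dB.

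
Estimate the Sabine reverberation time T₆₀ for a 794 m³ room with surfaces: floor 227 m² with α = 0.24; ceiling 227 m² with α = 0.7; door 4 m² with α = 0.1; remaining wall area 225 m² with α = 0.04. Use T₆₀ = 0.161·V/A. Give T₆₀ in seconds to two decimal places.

Total absorption A = 227·0.24 + 227·0.7 + 4·0.1 + 225·0.04 = 222.78 m² sabins.
T₆₀ = 0.161·V/A = 0.161·794/222.78 = 0.574 s.

0.57 s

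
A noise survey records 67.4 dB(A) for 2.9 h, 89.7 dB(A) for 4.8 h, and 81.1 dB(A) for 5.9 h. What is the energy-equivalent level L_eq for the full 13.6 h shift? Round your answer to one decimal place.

85.9 dB(A)

L_eq = 10·log₁₀[(1/T)·Σ tᵢ·10^(Lᵢ/10)] with T = 13.6 h.
Σ tᵢ·10^(Lᵢ/10) = 2.9·10^(67.4/10) + 4.8·10^(89.7/10) + 5.9·10^(81.1/10) = 5.256e+09.
L_eq = 10·log₁₀(5.256e+09/13.6) = 85.87 dB(A).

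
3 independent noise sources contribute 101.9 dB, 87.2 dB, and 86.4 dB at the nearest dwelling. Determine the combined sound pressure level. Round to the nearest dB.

102 dB

Incoherent sources combine by intensity addition: L_total = 10·log₁₀(Σ 10^(L_i/10)).
Σ 10^(L/10) = 10^(101.9/10) + 10^(87.2/10) + 10^(86.4/10) = 1.645e+10.
L_total = 10·log₁₀(1.645e+10) = 102.16 dB.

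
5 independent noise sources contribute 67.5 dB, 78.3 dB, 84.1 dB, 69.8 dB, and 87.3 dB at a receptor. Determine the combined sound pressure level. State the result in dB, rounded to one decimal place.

89.4 dB

Incoherent sources combine by intensity addition: L_total = 10·log₁₀(Σ 10^(L_i/10)).
Σ 10^(L/10) = 10^(67.5/10) + 10^(78.3/10) + 10^(84.1/10) + 10^(69.8/10) + 10^(87.3/10) = 8.769e+08.
L_total = 10·log₁₀(8.769e+08) = 89.43 dB.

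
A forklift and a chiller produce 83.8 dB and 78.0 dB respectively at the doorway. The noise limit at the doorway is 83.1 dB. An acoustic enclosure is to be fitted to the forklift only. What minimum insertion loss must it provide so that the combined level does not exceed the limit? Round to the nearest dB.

2 dB

Fixed contribution from the other source: Σ 10^(L/10) = 10^(78.0/10) = 6.310e+07 (78.00 dB).
To meet 83.1 dB overall, the treated forklift may contribute at most 10^(83.1/10) − 6.310e+07 = 1.411e+08, i.e. 81.49 dB.
So the forklift must be reduced from 83.8 to 81.49 dB: IL = 2.31 dB.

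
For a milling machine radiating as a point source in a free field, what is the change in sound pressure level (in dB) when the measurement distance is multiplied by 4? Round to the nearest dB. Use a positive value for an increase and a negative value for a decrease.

A point source loses 6 dB per doubling of distance; generally ΔL = −20·log₁₀(r₂/r₁).
ΔL = −20·log₁₀(4) = -12.04 dB.

-12 dB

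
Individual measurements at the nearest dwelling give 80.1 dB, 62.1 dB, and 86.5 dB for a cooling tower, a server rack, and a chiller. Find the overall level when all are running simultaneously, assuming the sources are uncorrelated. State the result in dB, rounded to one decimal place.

For uncorrelated sources the intensities add, so convert each level to linear form, sum, and take 10·log₁₀ of the total.
Σ 10^(L/10) = 10^(80.1/10) + 10^(62.1/10) + 10^(86.5/10) = 5.506e+08.
L_total = 10·log₁₀(5.506e+08) = 87.41 dB.

87.4 dB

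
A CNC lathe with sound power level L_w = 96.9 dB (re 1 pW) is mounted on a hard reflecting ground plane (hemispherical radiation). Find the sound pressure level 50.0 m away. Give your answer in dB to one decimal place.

L_p = L_w − 10·log₁₀(2π·r²) with r = 50.0 m.
2π·r² = 1.571e+04 m², 10·log₁₀ of that is 41.961 dB.
L_p = 96.9 − 41.961 = 54.94 dB.

54.9 dB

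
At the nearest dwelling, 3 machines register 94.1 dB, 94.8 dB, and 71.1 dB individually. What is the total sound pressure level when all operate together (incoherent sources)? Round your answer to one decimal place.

Incoherent sources combine by intensity addition: L_total = 10·log₁₀(Σ 10^(L_i/10)).
Σ 10^(L/10) = 10^(94.1/10) + 10^(94.8/10) + 10^(71.1/10) = 5.603e+09.
L_total = 10·log₁₀(5.603e+09) = 97.48 dB.

97.5 dB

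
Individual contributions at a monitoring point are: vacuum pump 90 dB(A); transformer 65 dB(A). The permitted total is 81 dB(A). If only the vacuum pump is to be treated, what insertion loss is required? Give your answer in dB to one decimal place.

The untreated sources together contribute 10^(65/10) = 3.162e+06, i.e. 65.00 dB(A).
The limit corresponds to 10^(81/10) = 1.259e+08; subtracting the fixed part leaves 1.227e+08 for the vacuum pump, i.e. 80.89 dB(A).
Required insertion loss = 90 − 80.89 = 9.11 dB.

9.1 dB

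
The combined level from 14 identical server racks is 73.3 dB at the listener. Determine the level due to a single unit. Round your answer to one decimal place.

61.8 dB

14 equal contributions raise the level by 10·log₁₀ 14 = 11.461 dB, so each unit alone gives 73.3 − 11.461.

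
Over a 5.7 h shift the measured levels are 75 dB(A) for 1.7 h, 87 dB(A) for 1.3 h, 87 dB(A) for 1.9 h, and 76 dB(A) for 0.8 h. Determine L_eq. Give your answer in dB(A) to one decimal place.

L_eq = 10·log₁₀[(1/T)·Σ tᵢ·10^(Lᵢ/10)] with T = 5.7 h.
Σ tᵢ·10^(Lᵢ/10) = 1.7·10^(75/10) + 1.3·10^(87/10) + 1.9·10^(87/10) + 0.8·10^(76/10) = 1.689e+09.
L_eq = 10·log₁₀(1.689e+09/5.7) = 84.72 dB(A).

84.7 dB(A)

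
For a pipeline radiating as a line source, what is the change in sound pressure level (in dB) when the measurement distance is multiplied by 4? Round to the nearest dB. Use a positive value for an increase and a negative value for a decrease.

-6 dB

Line-source spreading: ΔL = −10·log₁₀(r₂/r₁).
ΔL = −10·log₁₀(4) = -6.02 dB.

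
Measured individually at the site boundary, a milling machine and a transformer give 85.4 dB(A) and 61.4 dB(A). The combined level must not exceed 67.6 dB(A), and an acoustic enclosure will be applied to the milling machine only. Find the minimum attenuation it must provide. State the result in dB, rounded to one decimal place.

19.0 dB

Everything except the milling machine sums to 10^(61.4/10) = 1.380e+06 in linear terms, 61.40 dB(A).
To meet 67.6 dB(A) overall, the treated milling machine may contribute at most 10^(67.6/10) − 1.380e+06 = 4.374e+06, i.e. 66.41 dB(A).
So the milling machine must be reduced from 85.4 to 66.41 dB(A): IL = 18.99 dB.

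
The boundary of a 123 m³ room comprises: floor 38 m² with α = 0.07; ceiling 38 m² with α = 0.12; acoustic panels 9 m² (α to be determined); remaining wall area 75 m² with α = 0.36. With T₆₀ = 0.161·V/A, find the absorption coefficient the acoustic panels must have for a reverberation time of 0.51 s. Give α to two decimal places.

0.51

Required total absorption A = 0.161·123/0.51 = 38.83 m².
Absorption from the other surfaces = 38·0.07 + 38·0.12 + 75·0.36 = 34.22 m², so the acoustic panels must supply 4.61 m² over 9 m².
α = 4.61/9 = 0.512.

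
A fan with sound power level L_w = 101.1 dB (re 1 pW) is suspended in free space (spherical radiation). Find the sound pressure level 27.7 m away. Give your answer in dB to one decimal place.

The power spreads over a sphere of area 4π·r², so L_p = L_w − 10·log₁₀(4π·r²).
4π·r² = 9642 m², 10·log₁₀ of that is 39.842 dB.
L_p = 101.1 − 39.842 = 61.26 dB.

61.3 dB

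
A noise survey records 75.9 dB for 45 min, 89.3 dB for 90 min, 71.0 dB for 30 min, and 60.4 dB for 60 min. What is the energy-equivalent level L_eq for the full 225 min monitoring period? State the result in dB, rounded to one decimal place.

85.4 dB

Weight each interval's intensity by its duration and average over T = 225 min:
Σ tᵢ·10^(Lᵢ/10) = 45·10^(75.9/10) + 90·10^(89.3/10) + 30·10^(71.0/10) + 60·10^(60.4/10) = 7.880e+10.
L_eq = 10·log₁₀(7.880e+10/225) = 85.44 dB.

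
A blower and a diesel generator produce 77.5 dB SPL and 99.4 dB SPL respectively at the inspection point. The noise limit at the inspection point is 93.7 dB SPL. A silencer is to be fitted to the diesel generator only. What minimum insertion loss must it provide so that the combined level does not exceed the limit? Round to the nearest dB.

6 dB

Fixed contribution from the other source: Σ 10^(L/10) = 10^(77.5/10) = 5.623e+07 (77.50 dB SPL).
The limit corresponds to 10^(93.7/10) = 2.344e+09; subtracting the fixed part leaves 2.288e+09 for the diesel generator, i.e. 93.59 dB SPL.
Required insertion loss = 99.4 − 93.59 = 5.81 dB.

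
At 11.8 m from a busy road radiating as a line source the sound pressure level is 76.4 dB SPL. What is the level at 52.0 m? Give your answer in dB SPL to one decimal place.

70.0 dB SPL

Line-source attenuation: ΔL = 10·log₁₀(r₂/r₁) = 10·log₁₀(52.0/11.8) = 6.441 dB.
L₂ = 76.4 − 10·log₁₀(52.0/11.8) = 76.4 − 6.441 = 69.96 dB SPL.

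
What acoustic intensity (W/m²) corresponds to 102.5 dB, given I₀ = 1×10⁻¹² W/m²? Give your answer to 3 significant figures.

I/I₀ = 10^(102.5/10) = 1.778e+10, so I = 1.778e+10 × 10⁻¹² W/m².

0.0178 W/m²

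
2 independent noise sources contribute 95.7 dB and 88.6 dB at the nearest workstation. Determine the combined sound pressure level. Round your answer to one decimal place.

For uncorrelated sources the intensities add, so convert each level to linear form, sum, and take 10·log₁₀ of the total.
Σ 10^(L/10) = 10^(95.7/10) + 10^(88.6/10) = 4.440e+09.
L_total = 10·log₁₀(4.440e+09) = 96.47 dB.

96.5 dB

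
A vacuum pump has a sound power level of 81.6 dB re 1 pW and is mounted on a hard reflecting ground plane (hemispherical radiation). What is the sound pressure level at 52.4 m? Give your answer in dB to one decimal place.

Free-field hemispherical radiation: L_p = L_w − 10·log₁₀(2π·r²), r = 52.4 m.
2π·r² = 1.725e+04 m², 10·log₁₀ of that is 42.368 dB.
L_p = 81.6 − 42.368 = 39.23 dB.

39.2 dB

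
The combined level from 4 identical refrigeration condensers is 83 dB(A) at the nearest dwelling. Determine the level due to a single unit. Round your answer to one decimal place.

77.0 dB(A)

4 equal contributions raise the level by 10·log₁₀ 4 = 6.021 dB, so each unit alone gives 83 − 6.021.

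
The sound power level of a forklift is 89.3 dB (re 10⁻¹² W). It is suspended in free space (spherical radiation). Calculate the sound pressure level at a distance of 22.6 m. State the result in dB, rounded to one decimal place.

51.2 dB

Free-field spherical radiation: L_p = L_w − 10·log₁₀(4π·r²), r = 22.6 m.
4π·r² = 6418 m², 10·log₁₀ of that is 38.074 dB.
L_p = 89.3 − 38.074 = 51.23 dB.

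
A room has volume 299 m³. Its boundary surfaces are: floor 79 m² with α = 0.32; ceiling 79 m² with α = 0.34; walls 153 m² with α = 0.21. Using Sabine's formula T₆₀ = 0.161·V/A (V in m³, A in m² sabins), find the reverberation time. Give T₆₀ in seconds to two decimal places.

Total absorption A = 79·0.32 + 79·0.34 + 153·0.21 = 84.27 m² sabins.
T₆₀ = 0.161·V/A = 0.161·299/84.27 = 0.571 s.

0.57 s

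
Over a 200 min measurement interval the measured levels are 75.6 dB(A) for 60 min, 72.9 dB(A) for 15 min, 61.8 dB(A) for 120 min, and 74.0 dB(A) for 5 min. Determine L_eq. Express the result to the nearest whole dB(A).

Weight each interval's intensity by its duration and average over T = 200 min:
Σ tᵢ·10^(Lᵢ/10) = 60·10^(75.6/10) + 15·10^(72.9/10) + 120·10^(61.8/10) + 5·10^(74.0/10) = 2.778e+09.
L_eq = 10·log₁₀(2.778e+09/200) = 71.43 dB(A).

71 dB(A)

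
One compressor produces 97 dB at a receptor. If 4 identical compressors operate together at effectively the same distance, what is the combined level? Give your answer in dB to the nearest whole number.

103 dB

N identical incoherent sources raise the level by 10·log₁₀ N.
L_total = 97 + 10·log₁₀(4) = 97 + 6.021 = 103.02 dB.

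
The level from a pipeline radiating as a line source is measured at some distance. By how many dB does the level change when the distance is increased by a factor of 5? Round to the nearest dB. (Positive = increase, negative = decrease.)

-7 dB

Line-source spreading: ΔL = −10·log₁₀(r₂/r₁).
ΔL = −10·log₁₀(5) = -6.99 dB.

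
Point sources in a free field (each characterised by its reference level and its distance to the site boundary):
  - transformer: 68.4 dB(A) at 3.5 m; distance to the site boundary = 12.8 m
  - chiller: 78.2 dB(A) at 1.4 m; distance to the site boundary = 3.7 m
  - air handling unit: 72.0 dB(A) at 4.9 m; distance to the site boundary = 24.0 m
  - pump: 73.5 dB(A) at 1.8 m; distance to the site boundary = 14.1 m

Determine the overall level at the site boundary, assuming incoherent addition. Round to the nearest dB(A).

First find each source's level at the receiver (point-source: −20·log₁₀(r/r_ref)), then combine on an intensity basis.
transformer: 68.4 − 20·log₁₀(12.8/3.5) = 68.4 − 11.26 = 57.14 dB(A).
chiller: 78.2 − 20·log₁₀(3.7/1.4) = 78.2 − 8.44 = 69.76 dB(A).
air handling unit: 72.0 − 20·log₁₀(24.0/4.9) = 72.0 − 13.80 = 58.20 dB(A).
pump: 73.5 − 20·log₁₀(14.1/1.8) = 73.5 − 17.88 = 55.62 dB(A).
Σ 10^(L/10) = 1.100e+07 → L_total = 10·log₁₀(1.100e+07) = 70.41 dB(A).

70 dB(A)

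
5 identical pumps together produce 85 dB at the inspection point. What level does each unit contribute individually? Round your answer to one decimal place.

For N identical incoherent sources L_total = L₁ + 10·log₁₀ N, so L₁ = 85 − 10·log₁₀(5) = 85 − 6.990.

78.0 dB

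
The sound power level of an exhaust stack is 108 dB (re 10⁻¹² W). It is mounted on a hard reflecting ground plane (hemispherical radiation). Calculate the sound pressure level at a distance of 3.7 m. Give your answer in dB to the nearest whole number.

89 dB

L_p = L_w − 10·log₁₀(2π·r²) with r = 3.7 m.
2π·r² = 86.02 m², 10·log₁₀ of that is 19.346 dB.
L_p = 108 − 19.346 = 88.65 dB.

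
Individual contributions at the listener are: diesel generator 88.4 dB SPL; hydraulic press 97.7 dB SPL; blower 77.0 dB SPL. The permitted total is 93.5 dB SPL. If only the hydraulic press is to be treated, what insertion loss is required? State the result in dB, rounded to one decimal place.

The untreated sources together contribute 10^(88.4/10) + 10^(77.0/10) = 7.419e+08, i.e. 88.70 dB SPL.
To meet 93.5 dB SPL overall, the treated hydraulic press may contribute at most 10^(93.5/10) − 7.419e+08 = 1.497e+09, i.e. 91.75 dB SPL.
So the hydraulic press must be reduced from 97.7 to 91.75 dB SPL: IL = 5.95 dB.

5.9 dB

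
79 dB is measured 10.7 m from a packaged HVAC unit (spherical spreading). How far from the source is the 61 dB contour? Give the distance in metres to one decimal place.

For a point source L₁ − L₂ = 20·log₁₀(r₂/r₁), so r₂ = r₁·10^((L₁−L₂)/20).
r₂ = 10.7·10^((79−61)/20) = 10.7·10^(18.0/20) = 84.99 m.

85.0 m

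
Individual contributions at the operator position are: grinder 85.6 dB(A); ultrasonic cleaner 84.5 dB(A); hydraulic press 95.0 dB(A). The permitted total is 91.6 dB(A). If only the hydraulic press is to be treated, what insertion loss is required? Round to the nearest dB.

Fixed contribution from the other sources: Σ 10^(L/10) = 10^(85.6/10) + 10^(84.5/10) = 6.449e+08 (88.10 dB(A)).
The limit corresponds to 10^(91.6/10) = 1.445e+09; subtracting the fixed part leaves 8.005e+08 for the hydraulic press, i.e. 89.03 dB(A).
Required insertion loss = 95.0 − 89.03 = 5.97 dB.

6 dB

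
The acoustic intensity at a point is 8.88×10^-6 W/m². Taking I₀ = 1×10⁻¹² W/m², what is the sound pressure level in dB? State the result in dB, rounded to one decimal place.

I/I₀ = 8.88×10^-6/10⁻¹² = 8.88×10^6, and L = 10·log₁₀(I/I₀).
L = 10·(0.9484 + 6) = 69.48 dB.

69.5 dB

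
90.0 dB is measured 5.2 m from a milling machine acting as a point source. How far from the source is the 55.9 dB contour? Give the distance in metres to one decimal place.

Point-source spreading drops the level by 20·log₁₀(r₂/r₁); inverting, r₂/r₁ = 10^(ΔL/20).
r₂ = 5.2·10^((90.0−55.9)/20) = 5.2·10^(34.1/20) = 263.64 m.

263.6 m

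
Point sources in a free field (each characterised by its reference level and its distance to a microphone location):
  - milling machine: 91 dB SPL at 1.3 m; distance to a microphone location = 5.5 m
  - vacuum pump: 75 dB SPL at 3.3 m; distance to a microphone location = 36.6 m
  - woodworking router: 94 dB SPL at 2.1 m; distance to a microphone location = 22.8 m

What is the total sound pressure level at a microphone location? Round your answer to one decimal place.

79.6 dB SPL

Apply inverse-square spreading to bring every level to the receiver, then sum 10^(L/10).
milling machine: 91 − 20·log₁₀(5.5/1.3) = 91 − 12.53 = 78.47 dB SPL.
vacuum pump: 75 − 20·log₁₀(36.6/3.3) = 75 − 20.90 = 54.10 dB SPL.
woodworking router: 94 − 20·log₁₀(22.8/2.1) = 94 − 20.71 = 73.29 dB SPL.
Σ 10^(L/10) = 9.190e+07 → L_total = 10·log₁₀(9.190e+07) = 79.63 dB SPL.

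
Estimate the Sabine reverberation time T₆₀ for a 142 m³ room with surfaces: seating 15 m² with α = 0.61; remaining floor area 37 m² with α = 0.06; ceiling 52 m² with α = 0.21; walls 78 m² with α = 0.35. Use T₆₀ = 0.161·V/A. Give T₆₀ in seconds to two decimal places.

0.46 s

Total absorption A = 15·0.61 + 37·0.06 + 52·0.21 + 78·0.35 = 49.59 m² sabins.
T₆₀ = 0.161·V/A = 0.161·142/49.59 = 0.461 s.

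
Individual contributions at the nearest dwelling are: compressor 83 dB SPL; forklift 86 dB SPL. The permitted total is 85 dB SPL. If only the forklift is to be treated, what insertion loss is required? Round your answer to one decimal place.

Everything except the forklift sums to 10^(83/10) = 1.995e+08 in linear terms, 83.00 dB SPL.
To meet 85 dB SPL overall, the treated forklift may contribute at most 10^(85/10) − 1.995e+08 = 1.167e+08, i.e. 80.67 dB SPL.
Required insertion loss = 86 − 80.67 = 5.33 dB.

5.3 dB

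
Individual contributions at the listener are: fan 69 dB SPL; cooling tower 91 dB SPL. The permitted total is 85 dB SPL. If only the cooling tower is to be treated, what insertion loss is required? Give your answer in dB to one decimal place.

6.1 dB

Fixed contribution from the other source: Σ 10^(L/10) = 10^(69/10) = 7.943e+06 (69.00 dB SPL).
To meet 85 dB SPL overall, the treated cooling tower may contribute at most 10^(85/10) − 7.943e+06 = 3.083e+08, i.e. 84.89 dB SPL.
Required insertion loss = 91 − 84.89 = 6.11 dB.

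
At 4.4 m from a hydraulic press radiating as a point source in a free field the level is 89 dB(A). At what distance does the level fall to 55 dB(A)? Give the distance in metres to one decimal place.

220.5 m

For a point source L₁ − L₂ = 20·log₁₀(r₂/r₁), so r₂ = r₁·10^((L₁−L₂)/20).
r₂ = 4.4·10^((89−55)/20) = 4.4·10^(34.0/20) = 220.52 m.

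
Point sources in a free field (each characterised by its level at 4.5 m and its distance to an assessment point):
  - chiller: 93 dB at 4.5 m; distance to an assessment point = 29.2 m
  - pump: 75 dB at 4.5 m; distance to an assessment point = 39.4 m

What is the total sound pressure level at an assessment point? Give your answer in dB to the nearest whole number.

77 dB

Propagate each source to the receiver with L = L_ref − 20·log₁₀(r/r_ref), then add intensities.
chiller: 93 − 20·log₁₀(29.2/4.5) = 93 − 16.24 = 76.76 dB.
pump: 75 − 20·log₁₀(39.4/4.5) = 75 − 18.85 = 56.15 dB.
Σ 10^(L/10) = 4.780e+07 → L_total = 10·log₁₀(4.780e+07) = 76.79 dB.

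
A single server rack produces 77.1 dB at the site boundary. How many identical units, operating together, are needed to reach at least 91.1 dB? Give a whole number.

N identical sources give L₁ + 10·log₁₀ N, so require 10·log₁₀ N ≥ 91.1 − 77.1 = 14.0 dB.
N ≥ 10^(14.0/10) = 25.119, so N = 26.

26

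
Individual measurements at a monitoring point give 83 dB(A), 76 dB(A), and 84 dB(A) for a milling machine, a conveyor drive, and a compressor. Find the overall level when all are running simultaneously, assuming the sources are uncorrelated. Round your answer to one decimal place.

86.9 dB(A)

For uncorrelated sources the intensities add, so convert each level to linear form, sum, and take 10·log₁₀ of the total.
Σ 10^(L/10) = 10^(83/10) + 10^(76/10) + 10^(84/10) = 4.905e+08.
L_total = 10·log₁₀(4.905e+08) = 86.91 dB(A).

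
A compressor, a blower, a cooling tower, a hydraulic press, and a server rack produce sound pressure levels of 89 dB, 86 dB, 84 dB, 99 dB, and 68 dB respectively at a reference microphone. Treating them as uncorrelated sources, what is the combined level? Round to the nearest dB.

100 dB

Incoherent sources combine by intensity addition: L_total = 10·log₁₀(Σ 10^(L_i/10)).
Σ 10^(L/10) = 10^(89/10) + 10^(86/10) + 10^(84/10) + 10^(99/10) + 10^(68/10) = 9.393e+09.
L_total = 10·log₁₀(9.393e+09) = 99.73 dB.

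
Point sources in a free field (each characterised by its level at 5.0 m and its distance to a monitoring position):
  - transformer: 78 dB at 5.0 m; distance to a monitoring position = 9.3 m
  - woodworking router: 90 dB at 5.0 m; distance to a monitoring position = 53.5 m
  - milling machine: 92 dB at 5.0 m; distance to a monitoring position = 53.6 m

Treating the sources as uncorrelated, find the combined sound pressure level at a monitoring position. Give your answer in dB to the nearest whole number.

Propagate each source to the receiver with L = L_ref − 20·log₁₀(r/r_ref), then add intensities.
transformer: 78 − 20·log₁₀(9.3/5.0) = 78 − 5.39 = 72.61 dB.
woodworking router: 90 − 20·log₁₀(53.5/5.0) = 90 − 20.59 = 69.41 dB.
milling machine: 92 − 20·log₁₀(53.6/5.0) = 92 − 20.60 = 71.40 dB.
Σ 10^(L/10) = 4.076e+07 → L_total = 10·log₁₀(4.076e+07) = 76.10 dB.

76 dB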